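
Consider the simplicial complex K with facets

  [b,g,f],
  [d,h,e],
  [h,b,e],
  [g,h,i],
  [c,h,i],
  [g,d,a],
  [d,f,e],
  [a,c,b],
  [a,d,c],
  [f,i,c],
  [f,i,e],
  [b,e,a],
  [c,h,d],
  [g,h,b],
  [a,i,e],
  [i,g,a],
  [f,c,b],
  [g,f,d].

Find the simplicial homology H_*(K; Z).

H_0 = Z,  H_1 = Z^2,  H_2 = Z.

Take the total order a < b < c < d < e < f < g < h < i on the vertex set. Then K (dimension 2) consists of the simplices:

  0-simplices (9): a, b, c, d, e, f, g, h, i
  1-simplices (27): ab, ac, ad, ae, ag, ai, bc, be, bf, bg, bh, cd, cf, ch, ci, de, df, dg, dh, ef, eh, ei, fg, fi, gh, gi, hi
  2-simplices (18): abc, abe, acd, adg, aei, agi, bcf, beh, bfg, bgh, cdh, cfi, chi, def, deh, dfg, efi, ghi

so the chain groups are C_0 ≅ Z^9, C_1 ≅ Z^27, C_2 ≅ Z^18.

Boundary ∂_1: C_1 → C_0 maps an edge to its endpoints' difference, ∂[p,q] = q − p. For instance
  ∂ef = f − e.
The 9×27 boundary matrix has rank 8 and Smith normal form diag(1,1,1,1,1,1,1,1).

The boundary map ∂_2: C_2 → C_1 sends each 2-simplex [p,q,r] to [q,r] − [p,r] + [p,q]. For instance
  ∂efi = fi − ei + ef,
  ∂bcf = cf − bf + bc.
The resulting 27×18 matrix has rank 17, and its Smith normal form has invariant factors (1,1,1,1,1,1,1,1,1,1,1,1,1,1,1,1,1).

Now H_k = ker ∂_k / im ∂_{k+1}, so:

  H_0: rank C_0 − rank ∂_1 = 9 − 8 = 1, and the invariant factors of ∂_1 are all 1, so H_0 = Z.
  H_1: rank ker ∂_1 − rank ∂_2 = (27 − 8) − 17 = 2, and the invariant factors of ∂_2 are all 1, so H_1 = Z^2.
  H_2: rank ker ∂_2 − rank ∂_3 = (18 − 17) − 0 = 1, and there is no ∂_3, so H_2 = Z.

(K is a triangulation of the torus T^2.)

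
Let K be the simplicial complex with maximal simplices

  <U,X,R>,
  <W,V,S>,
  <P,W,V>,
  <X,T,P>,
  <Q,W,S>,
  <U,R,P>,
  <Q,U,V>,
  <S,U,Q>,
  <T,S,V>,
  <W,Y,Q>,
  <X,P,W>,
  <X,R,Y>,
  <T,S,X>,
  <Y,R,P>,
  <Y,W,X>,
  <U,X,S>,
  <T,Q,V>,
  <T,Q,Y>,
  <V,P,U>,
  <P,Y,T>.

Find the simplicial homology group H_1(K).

H_1 = Z ⊕ Z/2.

Order the vertices as P < Q < R < S < T < U < V < W < X < Y. Listing each simplex with vertices in this order, K has dimension 2 with simplices:

  0-simplices (10): P, Q, R, S, T, U, V, W, X, Y
  1-simplices (30): PR, PT, PU, PV, PW, PX, PY, QS, QT, QU, QV, QW, QY, RU, RX, RY, ST, SU, SV, SW, SX, TV, TX, TY, UV, UX, VW, WX, WY, XY
  2-simplices (20): PRU, PRY, PTX, PTY, PUV, PVW, PWX, QSU, QSW, QTV, QTY, QUV, QWY, RUX, RXY, STV, STX, SUX, SVW, WXY

Hence C_0 ≅ Z^10, C_1 ≅ Z^30, C_2 ≅ Z^20.

∂_1: C_1 → C_0 is given by ∂[p,q] = [q] − [p]. For instance
  ∂SU = U − S.
As a 10×30 matrix over Z this has rank 9, with invariant factors (1,1,1,1,1,1,1,1,1).

Boundary ∂_2: C_2 → C_1 sends each 2-simplex [p,q,r] to [q,r] − [p,r] + [p,q]. For instance
  ∂STX = TX − SX + ST,
  ∂PRU = RU − PU + PR.
As a 30×20 matrix over Z this has rank 20, with invariant factors (1,1,1,1,1,1,1,1,1,1,1,1,1,1,1,1,1,1,1,2).

Computing H_k = (kernel of ∂_k) / (image of ∂_{k+1}):

  H_1: rank ker ∂_1 − rank ∂_2 = (30 − 9) − 20 = 1, and ∂_2 has invariant factor 2 > 1, so H_1 ≅ Z ⊕ Z/2.

(K is a triangulation of the Klein bottle.)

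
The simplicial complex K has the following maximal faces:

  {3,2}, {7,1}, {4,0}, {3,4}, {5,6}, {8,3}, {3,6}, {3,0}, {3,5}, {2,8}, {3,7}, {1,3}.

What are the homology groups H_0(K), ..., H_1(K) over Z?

K has 9 vertices, 12 edges.
rank ∂_0 = 0, rank ∂_1 = 8 ⇒ b_0 = 9 − 0 − 8 = 1; all invariant factors of ∂_1 are 1 so no torsion. So H_0 = Z.
rank ∂_1 = 8, rank ∂_2 = 0 ⇒ b_1 = 12 − 8 − 0 = 4. So H_1 = Z^4.

H_0 = Z,  H_1 = Z^4.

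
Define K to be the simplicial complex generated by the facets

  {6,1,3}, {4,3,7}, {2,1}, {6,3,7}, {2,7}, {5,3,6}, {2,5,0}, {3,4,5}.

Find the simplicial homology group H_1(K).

We work with the vertex ordering 0 < 1 < 2 < 3 < 4 < 5 < 6 < 7. The simplices of K, each written with vertices in increasing order, are:

  0-simplices (8): [0], [1], [2], [3], [4], [5], [6], [7]
  1-simplices (15): [0,2], [0,5], [1,2], [1,3], [1,6], [2,5], [2,7], [3,4], [3,5], [3,6], [3,7], [4,5], [4,7], [5,6], [6,7]
  2-simplices (6): [0,2,5], [1,3,6], [3,4,5], [3,4,7], [3,5,6], [3,6,7]

Hence C_0 ≅ Z^8, C_1 ≅ Z^15, C_2 ≅ Z^6.

Boundary ∂_1: C_1 → C_0 maps an edge to its endpoints' difference, ∂[p,q] = q − p. For instance
  ∂[3,5] = [5] − [3].
The 8×15 boundary matrix has rank 7 and Smith normal form diag(1,1,1,1,1,1,1).

The boundary map ∂_2: C_2 → C_1 maps a triangle to the signed sum of its edges. For instance
  ∂[3,4,5] = [4,5] − [3,5] + [3,4],
  ∂[0,2,5] = [2,5] − [0,5] + [0,2].
The resulting 15×6 matrix has rank 6, and its Smith normal form has invariant factors (1,1,1,1,1,1).

Now H_k = ker ∂_k / im ∂_{k+1}, so:

  H_1: rank ker ∂_1 − rank ∂_2 = (15 − 7) − 6 = 2, and the invariant factors of ∂_2 are all 1, so H_1 = Z^2.

H_1 = Z^2.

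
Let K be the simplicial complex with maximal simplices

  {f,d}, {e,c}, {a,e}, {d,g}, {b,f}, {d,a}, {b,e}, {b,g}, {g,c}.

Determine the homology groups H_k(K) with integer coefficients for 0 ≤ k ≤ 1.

H_0 = Z,  H_1 = Z^3.

Order the vertices as a < b < c < d < e < f < g. Listing each simplex with vertices in this order, K has dimension 1 with simplices:

  0-simplices (7): a, b, c, d, e, f, g
  1-simplices (9): ad, ae, be, bf, bg, ce, cg, df, dg

giving chain groups C_0 ≅ Z^7, C_1 ≅ Z^9.

The boundary map ∂_1: C_1 → C_0 is given by ∂[p,q] = [q] − [p]. For instance
  ∂bf = f − b.
As a 7×9 matrix over Z this has rank 6, with invariant factors (1,1,1,1,1,1).

Now H_k = ker ∂_k / im ∂_{k+1}, so:

  H_0: rank C_0 − rank ∂_1 = 7 − 6 = 1, and the invariant factors of ∂_1 are all 1, so H_0 ≅ Z.
  H_1: rank ker ∂_1 − rank ∂_2 = (9 − 6) − 0 = 3, and there is no ∂_2, so H_1 ≅ Z^3.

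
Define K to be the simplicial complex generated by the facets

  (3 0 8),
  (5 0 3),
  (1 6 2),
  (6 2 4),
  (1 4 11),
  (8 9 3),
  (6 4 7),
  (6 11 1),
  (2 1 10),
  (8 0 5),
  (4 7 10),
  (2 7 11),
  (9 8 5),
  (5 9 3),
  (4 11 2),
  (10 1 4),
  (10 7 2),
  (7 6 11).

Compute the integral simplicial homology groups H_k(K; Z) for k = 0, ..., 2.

H_0 ≅ Z^2,  H_1 ≅ Z/2Z,  H_2 ≅ Z.

Order the vertices as 0 < 1 < 2 < 3 < 4 < 5 < 6 < 7 < 8 < 9 < 10 < 11. Listing each simplex with vertices in this order, K has dimension 2 with simplices:

  0-simplices (12): [0], [1], [2], [3], [4], [5], [6], [7], [8], [9], [10], [11]
  1-simplices (27): (27 of them)
  2-simplices (18): (18 of them)

so the chain groups are C_0 ≅ Z^12, C_1 ≅ Z^27, C_2 ≅ Z^18.

The boundary map ∂_1: C_1 → C_0 maps an edge to its endpoints' difference, ∂[p,q] = q − p.
The resulting 12×27 matrix has rank 10, and its Smith normal form has invariant factors (1,1,1,1,1,1,1,1,1,1).

∂_2: C_2 → C_1 sends each 2-simplex [p,q,r] to [q,r] − [p,r] + [p,q]. For instance
  ∂[6,7,11] = [7,11] − [6,11] + [6,7],
  ∂[0,5,8] = [5,8] − [0,8] + [0,5].
The resulting 27×18 matrix has rank 17, and its Smith normal form has invariant factors (1,1,1,1,1,1,1,1,1,1,1,1,1,1,1,1,2).

Reading off H_k = ker ∂_k / im ∂_{k+1}:

  H_0: rank C_0 − rank ∂_1 = 12 − 10 = 2, and the invariant factors of ∂_1 are all 1, so H_0 ≅ Z^2.
  H_1: rank ker ∂_1 − rank ∂_2 = (27 − 10) − 17 = 0, and ∂_2 has invariant factor 2 > 1, so H_1 ≅ Z/2Z.
  H_2: rank ker ∂_2 − rank ∂_3 = (18 − 17) − 0 = 1, and there is no ∂_3, so H_2 ≅ Z.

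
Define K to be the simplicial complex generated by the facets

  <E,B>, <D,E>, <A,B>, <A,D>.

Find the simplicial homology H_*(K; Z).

H_0 ≅ Z,  H_1 ≅ Z.

Fix the vertex order A < B < D < E and write every simplex with vertices in increasing order. Then dim K = 1 and the simplices of K are:

  0-simplices (4): A, B, D, E
  1-simplices (4): AB, AD, BE, DE

Hence C_0 ≅ Z^4, C_1 ≅ Z^4.

∂_1: C_1 → C_0 is given by ∂[p,q] = [q] − [p].
The 4×4 boundary matrix has rank 3 and Smith normal form diag(1,1,1).

Reading off H_k = ker ∂_k / im ∂_{k+1}:

  H_0: rank C_0 − rank ∂_1 = 4 − 3 = 1, and the invariant factors of ∂_1 are all 1, so H_0 = Z.
  H_1: rank ker ∂_1 − rank ∂_2 = (4 − 3) − 0 = 1, and there is no ∂_2, so H_1 = Z.

(K is a triangulation of the circle S^1.)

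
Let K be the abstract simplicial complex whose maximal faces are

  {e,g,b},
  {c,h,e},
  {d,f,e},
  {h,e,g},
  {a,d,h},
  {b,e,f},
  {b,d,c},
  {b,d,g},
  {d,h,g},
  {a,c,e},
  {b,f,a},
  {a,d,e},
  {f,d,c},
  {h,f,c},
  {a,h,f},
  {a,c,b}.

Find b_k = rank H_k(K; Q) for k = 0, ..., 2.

b_0 = 1, b_1 = 2, b_2 = 1.

K has 8 vertices, 24 edges, 16 triangles.
rank ∂_0 = 0, rank ∂_1 = 7 ⇒ b_0 = 8 − 0 − 7 = 1; all invariant factors of ∂_1 are 1 so no torsion. So H_0 ≅ Z.
rank ∂_1 = 7, rank ∂_2 = 15 ⇒ b_1 = 24 − 7 − 15 = 2; all invariant factors of ∂_2 are 1 so no torsion. So H_1 ≅ Z^2.
rank ∂_2 = 15, rank ∂_3 = 0 ⇒ b_2 = 16 − 15 − 0 = 1. So H_2 ≅ Z.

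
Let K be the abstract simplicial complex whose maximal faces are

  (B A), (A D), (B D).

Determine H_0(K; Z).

H_0 ≅ Z.

We work with the vertex ordering A < B < D. The simplices of K, each written with vertices in increasing order, are:

  0-simplices (3): A, B, D
  1-simplices (3): AB, AD, BD

so the chain groups are C_0 ≅ Z^3, C_1 ≅ Z^3.

∂_1: C_1 → C_0 is given by ∂[p,q] = [q] − [p]. For instance
  ∂AB = B − A.
This gives a 3×3 integer matrix of rank 2; reducing to Smith normal form yields diagonal entries (1,1).

Now H_k = ker ∂_k / im ∂_{k+1}, so:

  H_0: rank C_0 − rank ∂_1 = 3 − 2 = 1, and the invariant factors of ∂_1 are all 1, so H_0 = Z.

(K is a triangulation of the circle S^1.)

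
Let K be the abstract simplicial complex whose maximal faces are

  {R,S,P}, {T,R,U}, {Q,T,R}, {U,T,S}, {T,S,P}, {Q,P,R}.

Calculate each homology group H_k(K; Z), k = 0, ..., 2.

Fix the vertex order P < Q < R < S < T < U and write every simplex with vertices in increasing order. Then dim K = 2 and the simplices of K are:

  0-simplices (6): P, Q, R, S, T, U
  1-simplices (12): PQ, PR, PS, PT, QR, QT, RS, RT, RU, ST, SU, TU
  2-simplices (6): PQR, PRS, PST, QRT, RTU, STU

Hence C_0 ≅ Z^6, C_1 ≅ Z^12, C_2 ≅ Z^6.

∂_1: C_1 → C_0 is given by ∂[p,q] = [q] − [p]. For instance
  ∂RT = T − R.
The 6×12 boundary matrix has rank 5 and Smith normal form diag(1,1,1,1,1).

The boundary map ∂_2: C_2 → C_1 sends each 2-simplex [p,q,r] to [q,r] − [p,r] + [p,q]. For instance
  ∂STU = TU − SU + ST,
  ∂RTU = TU − RU + RT.
The 12×6 boundary matrix has rank 6 and Smith normal form diag(1,1,1,1,1,1).

Computing H_k = (kernel of ∂_k) / (image of ∂_{k+1}):

  H_0: rank C_0 − rank ∂_1 = 6 − 5 = 1, and the invariant factors of ∂_1 are all 1, so H_0 ≅ Z.
  H_1: rank ker ∂_1 − rank ∂_2 = (12 − 5) − 6 = 1, and the invariant factors of ∂_2 are all 1, so H_1 ≅ Z.
  H_2: rank ker ∂_2 − rank ∂_3 = (6 − 6) − 0 = 0, and there is no ∂_3, so H_2 ≅ 0.

As a check, the Euler characteristic is 6 − 12 + 6 = 0, which agrees with 1 − 1 + 0 = 0.
(K is a triangulation of the cylinder S^1 x I.)

H_0 ≅ Z,  H_1 ≅ Z,  H_2 = 0.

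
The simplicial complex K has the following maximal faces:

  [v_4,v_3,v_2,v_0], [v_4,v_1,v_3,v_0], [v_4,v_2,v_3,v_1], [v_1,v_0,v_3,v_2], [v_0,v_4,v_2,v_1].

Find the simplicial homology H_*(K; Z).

Take the total order v_0 < v_1 < v_2 < v_3 < v_4 on the vertex set. Then K (dimension 3) consists of the simplices:

  0-simplices (5): [v_0], [v_1], [v_2], [v_3], [v_4]
  1-simplices (10): [v_0,v_1], [v_0,v_2], [v_0,v_3], [v_0,v_4], [v_1,v_2], [v_1,v_3], [v_1,v_4], [v_2,v_3], [v_2,v_4], [v_3,v_4]
  2-simplices (10): [v_0,v_1,v_2], [v_0,v_1,v_3], [v_0,v_1,v_4], [v_0,v_2,v_3], [v_0,v_2,v_4], [v_0,v_3,v_4], [v_1,v_2,v_3], [v_1,v_2,v_4], [v_1,v_3,v_4], [v_2,v_3,v_4]
  3-simplices (5): [v_0,v_1,v_2,v_3], [v_0,v_1,v_2,v_4], [v_0,v_1,v_3,v_4], [v_0,v_2,v_3,v_4], [v_1,v_2,v_3,v_4]

so the chain groups are C_0 ≅ Z^5, C_1 ≅ Z^10, C_2 ≅ Z^10, C_3 ≅ Z^5.

∂_1: C_1 → C_0 is given by ∂[p,q] = [q] − [p]. For instance
  ∂[v_0,v_2] = [v_2] − [v_0].
This gives a 5×10 integer matrix of rank 4; reducing to Smith normal form yields diagonal entries (1,1,1,1).

Boundary ∂_2: C_2 → C_1 maps a triangle to the signed sum of its edges. For instance
  ∂[v_0,v_1,v_4] = [v_1,v_4] − [v_0,v_4] + [v_0,v_1],
  ∂[v_0,v_1,v_2] = [v_1,v_2] − [v_0,v_2] + [v_0,v_1].
The 10×10 boundary matrix has rank 6 and Smith normal form diag(1,1,1,1,1,1).

∂_3: C_3 → C_2 sends each 3-simplex σ to the alternating sum Σ_i (−1)^i (σ with its i-th vertex removed). For instance
  ∂[v_0,v_1,v_3,v_4] = [v_1,v_3,v_4] − [v_0,v_3,v_4] + [v_0,v_1,v_4] − [v_0,v_1,v_3],
  ∂[v_1,v_2,v_3,v_4] = [v_2,v_3,v_4] − [v_1,v_3,v_4] + [v_1,v_2,v_4] − [v_1,v_2,v_3].
The 10×5 boundary matrix has rank 4 and Smith normal form diag(1,1,1,1).

Reading off H_k = ker ∂_k / im ∂_{k+1}:

  H_0: rank C_0 − rank ∂_1 = 5 − 4 = 1, and the invariant factors of ∂_1 are all 1, so H_0 = Z.
  H_1: rank ker ∂_1 − rank ∂_2 = (10 − 4) − 6 = 0, and the invariant factors of ∂_2 are all 1, so H_1 = 0.
  H_2: rank ker ∂_2 − rank ∂_3 = (10 − 6) − 4 = 0, and the invariant factors of ∂_3 are all 1, so H_2 = 0.
  H_3: rank ker ∂_3 − rank ∂_4 = (5 − 4) − 0 = 1, and there is no ∂_4, so H_3 = Z.

As a check, the Euler characteristic is 5 − 10 + 10 − 5 = 0, which agrees with 1 − 0 + 0 − 1 = 0.

H_0 ≅ Z,  H_1 = 0,  H_2 = 0,  H_3 ≅ Z.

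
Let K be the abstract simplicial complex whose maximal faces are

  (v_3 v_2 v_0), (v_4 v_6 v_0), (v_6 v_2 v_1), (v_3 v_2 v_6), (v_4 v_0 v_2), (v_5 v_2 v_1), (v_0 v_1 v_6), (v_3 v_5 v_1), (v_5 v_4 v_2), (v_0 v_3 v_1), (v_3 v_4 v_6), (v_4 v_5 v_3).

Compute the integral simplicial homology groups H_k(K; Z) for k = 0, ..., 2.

H_0 ≅ Z,  H_1 ≅ Z/2,  H_2 = 0.

We work with the vertex ordering v_0 < v_1 < v_2 < v_3 < v_4 < v_5 < v_6. The simplices of K, each written with vertices in increasing order, are:

  0-simplices (7): [v_0], [v_1], [v_2], [v_3], [v_4], [v_5], [v_6]
  1-simplices (18): (18 of them)
  2-simplices (12): (12 of them)

Hence C_0 ≅ Z^7, C_1 ≅ Z^18, C_2 ≅ Z^12.

Boundary ∂_1: C_1 → C_0 maps an edge to its endpoints' difference, ∂[p,q] = q − p. For instance
  ∂[v_3,v_4] = [v_4] − [v_3].
As a 7×18 matrix over Z this has rank 6, with invariant factors (1,1,1,1,1,1).

The boundary map ∂_2: C_2 → C_1 acts by ∂[p,q,r] = [q,r] − [p,r] + [p,q]. For instance
  ∂[v_1,v_2,v_5] = [v_2,v_5] − [v_1,v_5] + [v_1,v_2],
  ∂[v_0,v_2,v_4] = [v_2,v_4] − [v_0,v_4] + [v_0,v_2].
As a 18×12 matrix over Z this has rank 12, with invariant factors (1,1,1,1,1,1,1,1,1,1,1,2).

Reading off H_k = ker ∂_k / im ∂_{k+1}:

  H_0: rank C_0 − rank ∂_1 = 7 − 6 = 1, and the invariant factors of ∂_1 are all 1, so H_0 = Z.
  H_1: rank ker ∂_1 − rank ∂_2 = (18 − 6) − 12 = 0, and ∂_2 has invariant factor 2 > 1, so H_1 = Z/2.
  H_2: rank ker ∂_2 − rank ∂_3 = (12 − 12) − 0 = 0, and there is no ∂_3, so H_2 = 0.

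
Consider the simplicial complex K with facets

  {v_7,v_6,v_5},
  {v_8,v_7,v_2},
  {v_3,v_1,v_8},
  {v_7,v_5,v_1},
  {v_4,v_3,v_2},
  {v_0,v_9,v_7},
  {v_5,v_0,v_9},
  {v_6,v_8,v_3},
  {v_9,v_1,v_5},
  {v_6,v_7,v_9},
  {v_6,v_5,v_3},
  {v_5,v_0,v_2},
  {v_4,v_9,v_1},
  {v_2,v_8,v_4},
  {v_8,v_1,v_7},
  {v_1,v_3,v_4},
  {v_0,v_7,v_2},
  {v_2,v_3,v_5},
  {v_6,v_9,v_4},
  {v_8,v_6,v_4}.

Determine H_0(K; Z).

Fix the vertex order v_0 < v_1 < v_2 < v_3 < v_4 < v_5 < v_6 < v_7 < v_8 < v_9 and write every simplex with vertices in increasing order. Then dim K = 2 and the simplices of K are:

  0-simplices (10): [v_0], [v_1], [v_2], [v_3], [v_4], [v_5], [v_6], [v_7], [v_8], [v_9]
  1-simplices (30): (30 of them)
  2-simplices (20): (20 of them)

Hence C_0 ≅ Z^10, C_1 ≅ Z^30, C_2 ≅ Z^20.

∂_1: C_1 → C_0 sends each edge [p,q] (with p < q) to q − p.
This gives a 10×30 integer matrix of rank 9; reducing to Smith normal form yields diagonal entries (1,1,1,1,1,1,1,1,1).

The boundary map ∂_2: C_2 → C_1 sends each 2-simplex [p,q,r] to [q,r] − [p,r] + [p,q]. For instance
  ∂[v_0,v_5,v_9] = [v_5,v_9] − [v_0,v_9] + [v_0,v_5],
  ∂[v_3,v_6,v_8] = [v_6,v_8] − [v_3,v_8] + [v_3,v_6].
This gives a 30×20 integer matrix of rank 20; reducing to Smith normal form yields diagonal entries (1,1,1,1,1,1,1,1,1,1,1,1,1,1,1,1,1,1,1,2).

Reading off H_k = ker ∂_k / im ∂_{k+1}:

  H_0: rank C_0 − rank ∂_1 = 10 − 9 = 1, and the invariant factors of ∂_1 are all 1, so H_0 ≅ Z.

(K is a triangulation of the Klein bottle.)

H_0 ≅ Z.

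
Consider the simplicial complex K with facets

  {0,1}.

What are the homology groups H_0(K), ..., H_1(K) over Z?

Fix the vertex order 0 < 1 and write every simplex with vertices in increasing order. Then dim K = 1 and the simplices of K are:

  0-simplices (2): [0], [1]
  1-simplices (1): [0,1]

giving chain groups C_0 ≅ Z^2, C_1 ≅ Z^1.

∂_1: C_1 → C_0 sends each edge [p,q] (with p < q) to q − p.
This gives a 2×1 integer matrix of rank 1; reducing to Smith normal form yields diagonal entries (1).

Now H_k = ker ∂_k / im ∂_{k+1}, so:

  H_0: rank C_0 − rank ∂_1 = 2 − 1 = 1, and the invariant factors of ∂_1 are all 1, so H_0 ≅ Z.
  H_1: rank ker ∂_1 − rank ∂_2 = (1 − 1) − 0 = 0, and there is no ∂_2, so H_1 ≅ 0.

As a check, the Euler characteristic is 2 − 1 = 1, which agrees with 1 − 0 = 1.

H_0 ≅ Z,  H_1 = 0.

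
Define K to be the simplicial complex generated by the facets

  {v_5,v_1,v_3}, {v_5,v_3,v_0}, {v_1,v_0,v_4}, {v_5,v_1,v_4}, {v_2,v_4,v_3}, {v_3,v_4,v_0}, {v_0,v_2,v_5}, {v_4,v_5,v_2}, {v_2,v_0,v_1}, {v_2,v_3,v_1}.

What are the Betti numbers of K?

b_0 = 1, b_1 = 0, b_2 = 0.

Fix the vertex order v_0 < v_1 < v_2 < v_3 < v_4 < v_5 and write every simplex with vertices in increasing order. Then dim K = 2 and the simplices of K are:

  0-simplices (6): [v_0], [v_1], [v_2], [v_3], [v_4], [v_5]
  1-simplices (15): (15 of them)
  2-simplices (10): [v_0,v_1,v_2], [v_0,v_1,v_4], [v_0,v_2,v_5], [v_0,v_3,v_4], [v_0,v_3,v_5], [v_1,v_2,v_3], [v_1,v_3,v_5], [v_1,v_4,v_5], [v_2,v_3,v_4], [v_2,v_4,v_5]

Hence C_0 ≅ Z^6, C_1 ≅ Z^15, C_2 ≅ Z^10.

The boundary map ∂_1: C_1 → C_0 is given by ∂[p,q] = [q] − [p]. For instance
  ∂[v_2,v_5] = [v_5] − [v_2].
As a 6×15 matrix over Z this has rank 5, with invariant factors (1,1,1,1,1).

The boundary map ∂_2: C_2 → C_1 maps a triangle to the signed sum of its edges. For instance
  ∂[v_0,v_3,v_4] = [v_3,v_4] − [v_0,v_4] + [v_0,v_3],
  ∂[v_0,v_2,v_5] = [v_2,v_5] − [v_0,v_5] + [v_0,v_2].
This gives a 15×10 integer matrix of rank 10; reducing to Smith normal form yields diagonal entries (1,1,1,1,1,1,1,1,1,2).

From H_k ≅ ker(∂_k) / im(∂_{k+1}) we obtain:

  H_0: rank C_0 − rank ∂_1 = 6 − 5 = 1, and the invariant factors of ∂_1 are all 1, so H_0 ≅ Z.
  H_1: rank ker ∂_1 − rank ∂_2 = (15 − 5) − 10 = 0, and ∂_2 has invariant factor 2 > 1, so H_1 ≅ Z/2Z.
  H_2: rank ker ∂_2 − rank ∂_3 = (10 − 10) − 0 = 0, and there is no ∂_3, so H_2 ≅ 0.

As a check, the Euler characteristic is 6 − 15 + 10 = 1, which agrees with 1 − 0 + 0 = 1.

Hence the Betti numbers are b_0 = 1, b_1 = 0, b_2 = 0.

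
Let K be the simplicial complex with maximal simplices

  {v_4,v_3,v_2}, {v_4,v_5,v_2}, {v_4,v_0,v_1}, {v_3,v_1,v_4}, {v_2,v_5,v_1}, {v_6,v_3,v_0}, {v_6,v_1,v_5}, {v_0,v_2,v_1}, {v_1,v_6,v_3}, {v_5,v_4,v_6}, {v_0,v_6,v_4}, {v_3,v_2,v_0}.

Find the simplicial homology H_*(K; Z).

H_0 ≅ Z,  H_1 ≅ Z_2,  H_2 = 0.

We work with the vertex ordering v_0 < v_1 < v_2 < v_3 < v_4 < v_5 < v_6. The simplices of K, each written with vertices in increasing order, are:

  0-simplices (7): [v_0], [v_1], [v_2], [v_3], [v_4], [v_5], [v_6]
  1-simplices (18): (18 of them)
  2-simplices (12): (12 of them)

so the chain groups are C_0 ≅ Z^7, C_1 ≅ Z^18, C_2 ≅ Z^12.

Boundary ∂_1: C_1 → C_0 sends each edge [p,q] (with p < q) to q − p. For instance
  ∂[v_1,v_3] = [v_3] − [v_1].
The 7×18 boundary matrix has rank 6 and Smith normal form diag(1,1,1,1,1,1).

∂_2: C_2 → C_1 sends each 2-simplex [p,q,r] to [q,r] − [p,r] + [p,q]. For instance
  ∂[v_2,v_4,v_5] = [v_4,v_5] − [v_2,v_5] + [v_2,v_4],
  ∂[v_0,v_1,v_4] = [v_1,v_4] − [v_0,v_4] + [v_0,v_1].
The resulting 18×12 matrix has rank 12, and its Smith normal form has invariant factors (1,1,1,1,1,1,1,1,1,1,1,2).

Now H_k = ker ∂_k / im ∂_{k+1}, so:

  H_0: rank C_0 − rank ∂_1 = 7 − 6 = 1, and the invariant factors of ∂_1 are all 1, so H_0 = Z.
  H_1: rank ker ∂_1 − rank ∂_2 = (18 − 6) − 12 = 0, and ∂_2 has invariant factor 2 > 1, so H_1 = Z_2.
  H_2: rank ker ∂_2 − rank ∂_3 = (12 − 12) − 0 = 0, and there is no ∂_3, so H_2 = 0.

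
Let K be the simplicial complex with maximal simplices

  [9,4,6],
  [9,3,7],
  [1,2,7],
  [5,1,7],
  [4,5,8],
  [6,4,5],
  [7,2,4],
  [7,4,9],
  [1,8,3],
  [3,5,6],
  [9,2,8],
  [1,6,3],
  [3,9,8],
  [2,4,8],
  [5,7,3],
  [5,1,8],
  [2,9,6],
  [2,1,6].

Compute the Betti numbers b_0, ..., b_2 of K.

b_0 = 1, b_1 = 1, b_2 = 0.

We work with the vertex ordering 1 < 2 < 3 < 4 < 5 < 6 < 7 < 8 < 9. The simplices of K, each written with vertices in increasing order, are:

  0-simplices (9): [1], [2], [3], [4], [5], [6], [7], [8], [9]
  1-simplices (27): (27 of them)
  2-simplices (18): [1,2,6], [1,2,7], [1,3,6], [1,3,8], [1,5,7], [1,5,8], [2,4,7], [2,4,8], [2,6,9], [2,8,9], [3,5,6], [3,5,7], [3,7,9], [3,8,9], [4,5,6], [4,5,8], [4,6,9], [4,7,9]

Hence C_0 ≅ Z^9, C_1 ≅ Z^27, C_2 ≅ Z^18.

∂_1: C_1 → C_0 maps an edge to its endpoints' difference, ∂[p,q] = q − p. For instance
  ∂[3,5] = [5] − [3].
The 9×27 boundary matrix has rank 8 and Smith normal form diag(1,1,1,1,1,1,1,1).

Boundary ∂_2: C_2 → C_1 acts by ∂[p,q,r] = [q,r] − [p,r] + [p,q]. For instance
  ∂[1,3,6] = [3,6] − [1,6] + [1,3],
  ∂[1,3,8] = [3,8] − [1,8] + [1,3].
As a 27×18 matrix over Z this has rank 18, with invariant factors (1,1,1,1,1,1,1,1,1,1,1,1,1,1,1,1,1,2).

From H_k ≅ ker(∂_k) / im(∂_{k+1}) we obtain:

  H_0: rank C_0 − rank ∂_1 = 9 − 8 = 1, and the invariant factors of ∂_1 are all 1, so H_0 ≅ Z.
  H_1: rank ker ∂_1 − rank ∂_2 = (27 − 8) − 18 = 1, and ∂_2 has invariant factor 2 > 1, so H_1 ≅ Z ⊕ Z/2.
  H_2: rank ker ∂_2 − rank ∂_3 = (18 − 18) − 0 = 0, and there is no ∂_3, so H_2 ≅ 0.

Hence the Betti numbers are b_0 = 1, b_1 = 1, b_2 = 0.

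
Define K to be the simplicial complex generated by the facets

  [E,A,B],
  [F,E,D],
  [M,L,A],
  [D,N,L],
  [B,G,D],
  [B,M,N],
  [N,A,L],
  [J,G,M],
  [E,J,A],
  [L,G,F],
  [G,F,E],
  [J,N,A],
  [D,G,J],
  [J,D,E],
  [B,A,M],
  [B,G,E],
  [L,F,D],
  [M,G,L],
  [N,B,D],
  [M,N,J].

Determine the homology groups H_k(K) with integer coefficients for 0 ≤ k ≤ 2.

Fix the vertex order A < B < D < E < F < G < J < L < M < N and write every simplex with vertices in increasing order. Then dim K = 2 and the simplices of K are:

  0-simplices (10): A, B, D, E, F, G, J, L, M, N
  1-simplices (30): AB, AE, AJ, AL, AM, AN, BD, BE, BG, BM, BN, DE, DF, DG, DJ, DL, DN, EF, EG, EJ, FG, FL, GJ, GL, GM, JM, JN, LM, LN, MN
  2-simplices (20): ABE, ABM, AEJ, AJN, ALM, ALN, BDG, BDN, BEG, BMN, DEF, DEJ, DFL, DGJ, DLN, EFG, FGL, GJM, GLM, JMN

so the chain groups are C_0 ≅ Z^10, C_1 ≅ Z^30, C_2 ≅ Z^20.

The boundary map ∂_1: C_1 → C_0 maps an edge to its endpoints' difference, ∂[p,q] = q − p.
The 10×30 boundary matrix has rank 9 and Smith normal form diag(1,1,1,1,1,1,1,1,1).

The boundary map ∂_2: C_2 → C_1 acts by ∂[p,q,r] = [q,r] − [p,r] + [p,q]. For instance
  ∂FGL = GL − FL + FG,
  ∂ALM = LM − AM + AL.
This gives a 30×20 integer matrix of rank 20; reducing to Smith normal form yields diagonal entries (1,1,1,1,1,1,1,1,1,1,1,1,1,1,1,1,1,1,1,2).

From H_k ≅ ker(∂_k) / im(∂_{k+1}) we obtain:

  H_0: rank C_0 − rank ∂_1 = 10 − 9 = 1, and the invariant factors of ∂_1 are all 1, so H_0 = Z.
  H_1: rank ker ∂_1 − rank ∂_2 = (30 − 9) − 20 = 1, and ∂_2 has invariant factor 2 > 1, so H_1 = Z ⊕ Z/2Z.
  H_2: rank ker ∂_2 − rank ∂_3 = (20 − 20) − 0 = 0, and there is no ∂_3, so H_2 = 0.

H_0 = Z,  H_1 = Z ⊕ Z/2Z,  H_2 = 0.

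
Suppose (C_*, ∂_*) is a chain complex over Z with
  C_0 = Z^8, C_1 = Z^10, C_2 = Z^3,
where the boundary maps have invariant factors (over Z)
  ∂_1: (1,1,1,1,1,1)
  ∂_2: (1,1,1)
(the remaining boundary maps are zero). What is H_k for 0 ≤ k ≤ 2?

H_0: b_0 = 8 − 0 − 6 = 2; torsion from ∂_1 factors > 1: none. So H_0 ≅ Z^2.
H_1: b_1 = 10 − 6 − 3 = 1; torsion from ∂_2 factors > 1: none. So H_1 ≅ Z.
H_2: b_2 = 3 − 3 − 0 = 0; torsion from ∂_3 factors > 1: none. So H_2 ≅ 0.

H_0 ≅ Z^2,  H_1 ≅ Z,  H_2 = 0.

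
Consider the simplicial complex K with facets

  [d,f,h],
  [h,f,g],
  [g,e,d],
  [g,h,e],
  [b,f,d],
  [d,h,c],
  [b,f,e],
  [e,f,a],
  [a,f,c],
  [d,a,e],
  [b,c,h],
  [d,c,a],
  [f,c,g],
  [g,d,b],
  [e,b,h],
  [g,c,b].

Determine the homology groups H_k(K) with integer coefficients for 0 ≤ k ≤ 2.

H_0 = Z,  H_1 = Z^2,  H_2 = Z.

Fix the vertex order a < b < c < d < e < f < g < h and write every simplex with vertices in increasing order. Then dim K = 2 and the simplices of K are:

  0-simplices (8): a, b, c, d, e, f, g, h
  1-simplices (24): ac, ad, ae, af, bc, bd, be, bf, bg, bh, cd, cf, cg, ch, de, df, dg, dh, ef, eg, eh, fg, fh, gh
  2-simplices (16): acd, acf, ade, aef, bcg, bch, bdf, bdg, bef, beh, cdh, cfg, deg, dfh, egh, fgh

so the chain groups are C_0 ≅ Z^8, C_1 ≅ Z^24, C_2 ≅ Z^16.

The boundary map ∂_1: C_1 → C_0 sends each edge [p,q] (with p < q) to q − p. For instance
  ∂ac = c − a.
As a 8×24 matrix over Z this has rank 7, with invariant factors (1,1,1,1,1,1,1).

Boundary ∂_2: C_2 → C_1 acts by ∂[p,q,r] = [q,r] − [p,r] + [p,q]. For instance
  ∂cfg = fg − cg + cf,
  ∂fgh = gh − fh + fg.
This gives a 24×16 integer matrix of rank 15; reducing to Smith normal form yields diagonal entries (1,1,1,1,1,1,1,1,1,1,1,1,1,1,1).

Reading off H_k = ker ∂_k / im ∂_{k+1}:

  H_0: rank C_0 − rank ∂_1 = 8 − 7 = 1, and the invariant factors of ∂_1 are all 1, so H_0 = Z.
  H_1: rank ker ∂_1 − rank ∂_2 = (24 − 7) − 15 = 2, and the invariant factors of ∂_2 are all 1, so H_1 = Z^2.
  H_2: rank ker ∂_2 − rank ∂_3 = (16 − 15) − 0 = 1, and there is no ∂_3, so H_2 = Z.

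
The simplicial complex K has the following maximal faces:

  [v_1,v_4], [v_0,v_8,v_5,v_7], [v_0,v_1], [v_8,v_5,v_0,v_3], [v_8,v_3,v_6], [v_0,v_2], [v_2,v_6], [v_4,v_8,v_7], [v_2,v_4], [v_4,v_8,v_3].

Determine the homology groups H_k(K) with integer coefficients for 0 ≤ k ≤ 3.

Order the vertices as v_0 < v_1 < v_2 < v_3 < v_4 < v_5 < v_6 < v_7 < v_8. Listing each simplex with vertices in this order, K has dimension 3 with simplices:

  0-simplices (9): [v_0], [v_1], [v_2], [v_3], [v_4], [v_5], [v_6], [v_7], [v_8]
  1-simplices (19): (19 of them)
  2-simplices (10): [v_0,v_3,v_5], [v_0,v_3,v_8], [v_0,v_5,v_7], [v_0,v_5,v_8], [v_0,v_7,v_8], [v_3,v_4,v_8], [v_3,v_5,v_8], [v_3,v_6,v_8], [v_4,v_7,v_8], [v_5,v_7,v_8]
  3-simplices (2): [v_0,v_3,v_5,v_8], [v_0,v_5,v_7,v_8]

so the chain groups are C_0 ≅ Z^9, C_1 ≅ Z^19, C_2 ≅ Z^10, C_3 ≅ Z^2.

The boundary map ∂_1: C_1 → C_0 sends each edge [p,q] (with p < q) to q − p. For instance
  ∂[v_3,v_8] = [v_8] − [v_3].
This gives a 9×19 integer matrix of rank 8; reducing to Smith normal form yields diagonal entries (1,1,1,1,1,1,1,1).

Boundary ∂_2: C_2 → C_1 acts by ∂[p,q,r] = [q,r] − [p,r] + [p,q]. For instance
  ∂[v_0,v_5,v_8] = [v_5,v_8] − [v_0,v_8] + [v_0,v_5],
  ∂[v_3,v_4,v_8] = [v_4,v_8] − [v_3,v_8] + [v_3,v_4].
The 19×10 boundary matrix has rank 8 and Smith normal form diag(1,1,1,1,1,1,1,1).

The boundary map ∂_3: C_3 → C_2 sends each 3-simplex σ to the alternating sum Σ_i (−1)^i (σ with its i-th vertex removed). For instance
  ∂[v_0,v_3,v_5,v_8] = [v_3,v_5,v_8] − [v_0,v_5,v_8] + [v_0,v_3,v_8] − [v_0,v_3,v_5],
  ∂[v_0,v_5,v_7,v_8] = [v_5,v_7,v_8] − [v_0,v_7,v_8] + [v_0,v_5,v_8] − [v_0,v_5,v_7].
As a 10×2 matrix over Z this has rank 2, with invariant factors (1,1).

Computing H_k = (kernel of ∂_k) / (image of ∂_{k+1}):

  H_0: rank C_0 − rank ∂_1 = 9 − 8 = 1, and the invariant factors of ∂_1 are all 1, so H_0 = Z.
  H_1: rank ker ∂_1 − rank ∂_2 = (19 − 8) − 8 = 3, and the invariant factors of ∂_2 are all 1, so H_1 = Z^3.
  H_2: rank ker ∂_2 − rank ∂_3 = (10 − 8) − 2 = 0, and the invariant factors of ∂_3 are all 1, so H_2 = 0.
  H_3: rank ker ∂_3 − rank ∂_4 = (2 − 2) − 0 = 0, and there is no ∂_4, so H_3 = 0.

As a check, the Euler characteristic is 9 − 19 + 10 − 2 = -2, which agrees with 1 − 3 + 0 − 0 = -2.

H_0 ≅ Z,  H_1 ≅ Z^3,  H_2 = 0,  H_3 = 0.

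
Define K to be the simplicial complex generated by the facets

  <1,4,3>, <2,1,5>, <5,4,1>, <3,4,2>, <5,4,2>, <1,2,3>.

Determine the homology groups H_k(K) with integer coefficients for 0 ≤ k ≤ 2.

Fix the vertex order 1 < 2 < 3 < 4 < 5 and write every simplex with vertices in increasing order. Then dim K = 2 and the simplices of K are:

  0-simplices (5): [1], [2], [3], [4], [5]
  1-simplices (9): [1,2], [1,3], [1,4], [1,5], [2,3], [2,4], [2,5], [3,4], [4,5]
  2-simplices (6): [1,2,3], [1,2,5], [1,3,4], [1,4,5], [2,3,4], [2,4,5]

Hence C_0 ≅ Z^5, C_1 ≅ Z^9, C_2 ≅ Z^6.

Boundary ∂_1: C_1 → C_0 sends each edge [p,q] (with p < q) to q − p. For instance
  ∂[4,5] = [5] − [4].
The 5×9 boundary matrix has rank 4 and Smith normal form diag(1,1,1,1).

Boundary ∂_2: C_2 → C_1 maps a triangle to the signed sum of its edges. For instance
  ∂[1,2,5] = [2,5] − [1,5] + [1,2],
  ∂[1,3,4] = [3,4] − [1,4] + [1,3].
This gives a 9×6 integer matrix of rank 5; reducing to Smith normal form yields diagonal entries (1,1,1,1,1).

Computing H_k = (kernel of ∂_k) / (image of ∂_{k+1}):

  H_0: rank C_0 − rank ∂_1 = 5 − 4 = 1, and the invariant factors of ∂_1 are all 1, so H_0 ≅ Z.
  H_1: rank ker ∂_1 − rank ∂_2 = (9 − 4) − 5 = 0, and the invariant factors of ∂_2 are all 1, so H_1 ≅ 0.
  H_2: rank ker ∂_2 − rank ∂_3 = (6 − 5) − 0 = 1, and there is no ∂_3, so H_2 ≅ Z.

(K is a triangulation of the 2-sphere S^2.)

H_0 = Z,  H_1 = 0,  H_2 = Z.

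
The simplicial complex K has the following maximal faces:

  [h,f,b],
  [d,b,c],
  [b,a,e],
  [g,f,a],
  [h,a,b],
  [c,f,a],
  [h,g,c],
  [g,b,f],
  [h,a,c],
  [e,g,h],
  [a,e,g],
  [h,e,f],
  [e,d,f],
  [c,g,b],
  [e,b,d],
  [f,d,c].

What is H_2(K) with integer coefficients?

Take the total order a < b < c < d < e < f < g < h on the vertex set. Then K (dimension 2) consists of the simplices:

  0-simplices (8): a, b, c, d, e, f, g, h
  1-simplices (24): ab, ac, ae, af, ag, ah, bc, bd, be, bf, bg, bh, cd, cf, cg, ch, de, df, ef, eg, eh, fg, fh, gh
  2-simplices (16): abe, abh, acf, ach, aeg, afg, bcd, bcg, bde, bfg, bfh, cdf, cgh, def, efh, egh

giving chain groups C_0 ≅ Z^8, C_1 ≅ Z^24, C_2 ≅ Z^16.

∂_1: C_1 → C_0 maps an edge to its endpoints' difference, ∂[p,q] = q − p.
The 8×24 boundary matrix has rank 7 and Smith normal form diag(1,1,1,1,1,1,1).

Boundary ∂_2: C_2 → C_1 sends each 2-simplex [p,q,r] to [q,r] − [p,r] + [p,q]. For instance
  ∂cdf = df − cf + cd,
  ∂bfh = fh − bh + bf.
The 24×16 boundary matrix has rank 15 and Smith normal form diag(1,1,1,1,1,1,1,1,1,1,1,1,1,1,1).

Computing H_k = (kernel of ∂_k) / (image of ∂_{k+1}):

  H_2: rank ker ∂_2 − rank ∂_3 = (16 − 15) − 0 = 1, and there is no ∂_3, so H_2 = Z.

H_2 ≅ Z.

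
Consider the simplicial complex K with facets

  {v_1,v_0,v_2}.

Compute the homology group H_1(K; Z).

H_1 = 0.

Fix the vertex order v_0 < v_1 < v_2 and write every simplex with vertices in increasing order. Then dim K = 2 and the simplices of K are:

  0-simplices (3): [v_0], [v_1], [v_2]
  1-simplices (3): [v_0,v_1], [v_0,v_2], [v_1,v_2]
  2-simplices (1): [v_0,v_1,v_2]

Hence C_0 ≅ Z^3, C_1 ≅ Z^3, C_2 ≅ Z^1.

Boundary ∂_1: C_1 → C_0 sends each edge [p,q] (with p < q) to q − p. For instance
  ∂[v_0,v_2] = [v_2] − [v_0].
As a 3×3 matrix over Z this has rank 2, with invariant factors (1,1).

∂_2: C_2 → C_1 sends each 2-simplex [p,q,r] to [q,r] − [p,r] + [p,q]. For instance
  ∂[v_0,v_1,v_2] = [v_1,v_2] − [v_0,v_2] + [v_0,v_1].
The 3×1 boundary matrix has rank 1 and Smith normal form diag(1).

From H_k ≅ ker(∂_k) / im(∂_{k+1}) we obtain:

  H_1: rank ker ∂_1 − rank ∂_2 = (3 − 2) − 1 = 0, and the invariant factors of ∂_2 are all 1, so H_1 ≅ 0.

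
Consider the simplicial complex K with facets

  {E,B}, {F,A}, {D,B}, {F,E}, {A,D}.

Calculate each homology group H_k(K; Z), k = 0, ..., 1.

K has 5 vertices, 5 edges.
rank ∂_0 = 0, rank ∂_1 = 4 ⇒ b_0 = 5 − 0 − 4 = 1; all invariant factors of ∂_1 are 1 so no torsion. So H_0 ≅ Z.
rank ∂_1 = 4, rank ∂_2 = 0 ⇒ b_1 = 5 − 4 − 0 = 1. So H_1 ≅ Z.

H_0 = Z,  H_1 = Z.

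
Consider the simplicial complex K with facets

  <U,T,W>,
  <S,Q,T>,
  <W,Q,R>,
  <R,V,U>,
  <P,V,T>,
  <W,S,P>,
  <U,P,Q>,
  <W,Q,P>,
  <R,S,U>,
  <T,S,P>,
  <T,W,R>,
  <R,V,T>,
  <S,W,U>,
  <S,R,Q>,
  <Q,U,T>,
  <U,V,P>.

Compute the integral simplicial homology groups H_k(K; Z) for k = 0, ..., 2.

K has 8 vertices, 24 edges, 16 triangles.
rank ∂_0 = 0, rank ∂_1 = 7 ⇒ b_0 = 8 − 0 − 7 = 1; all invariant factors of ∂_1 are 1 so no torsion. So H_0 = Z.
rank ∂_1 = 7, rank ∂_2 = 15 ⇒ b_1 = 24 − 7 − 15 = 2; all invariant factors of ∂_2 are 1 so no torsion. So H_1 = Z^2.
rank ∂_2 = 15, rank ∂_3 = 0 ⇒ b_2 = 16 − 15 − 0 = 1. So H_2 = Z.

H_0 = Z,  H_1 = Z^2,  H_2 = Z.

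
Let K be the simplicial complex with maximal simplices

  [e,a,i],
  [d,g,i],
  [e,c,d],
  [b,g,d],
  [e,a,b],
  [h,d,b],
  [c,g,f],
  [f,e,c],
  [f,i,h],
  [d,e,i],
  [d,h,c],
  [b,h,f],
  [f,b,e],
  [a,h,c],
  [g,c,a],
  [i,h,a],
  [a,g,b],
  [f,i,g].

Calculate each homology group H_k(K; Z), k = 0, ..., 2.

H_0 = Z,  H_1 = Z^2,  H_2 = Z.

Take the total order a < b < c < d < e < f < g < h < i on the vertex set. Then K (dimension 2) consists of the simplices:

  0-simplices (9): a, b, c, d, e, f, g, h, i
  1-simplices (27): ab, ac, ae, ag, ah, ai, bd, be, bf, bg, bh, cd, ce, cf, cg, ch, de, dg, dh, di, ef, ei, fg, fh, fi, gi, hi
  2-simplices (18): abe, abg, acg, ach, aei, ahi, bdg, bdh, bef, bfh, cde, cdh, cef, cfg, dei, dgi, fgi, fhi

giving chain groups C_0 ≅ Z^9, C_1 ≅ Z^27, C_2 ≅ Z^18.

The boundary map ∂_1: C_1 → C_0 sends each edge [p,q] (with p < q) to q − p. For instance
  ∂fi = i − f.
The 9×27 boundary matrix has rank 8 and Smith normal form diag(1,1,1,1,1,1,1,1).

The boundary map ∂_2: C_2 → C_1 maps a triangle to the signed sum of its edges. For instance
  ∂cdh = dh − ch + cd,
  ∂fgi = gi − fi + fg.
As a 27×18 matrix over Z this has rank 17, with invariant factors (1,1,1,1,1,1,1,1,1,1,1,1,1,1,1,1,1).

From H_k ≅ ker(∂_k) / im(∂_{k+1}) we obtain:

  H_0: rank C_0 − rank ∂_1 = 9 − 8 = 1, and the invariant factors of ∂_1 are all 1, so H_0 = Z.
  H_1: rank ker ∂_1 − rank ∂_2 = (27 − 8) − 17 = 2, and the invariant factors of ∂_2 are all 1, so H_1 = Z^2.
  H_2: rank ker ∂_2 − rank ∂_3 = (18 − 17) − 0 = 1, and there is no ∂_3, so H_2 = Z.

As a check, the Euler characteristic is 9 − 27 + 18 = 0, which agrees with 1 − 2 + 1 = 0.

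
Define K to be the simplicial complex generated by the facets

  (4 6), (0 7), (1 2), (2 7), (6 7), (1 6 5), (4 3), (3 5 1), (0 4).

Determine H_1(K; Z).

Take the total order 0 < 1 < 2 < 3 < 4 < 5 < 6 < 7 on the vertex set. Then K (dimension 2) consists of the simplices:

  0-simplices (8): [0], [1], [2], [3], [4], [5], [6], [7]
  1-simplices (12): [0,4], [0,7], [1,2], [1,3], [1,5], [1,6], [2,7], [3,4], [3,5], [4,6], [5,6], [6,7]
  2-simplices (2): [1,3,5], [1,5,6]

so the chain groups are C_0 ≅ Z^8, C_1 ≅ Z^12, C_2 ≅ Z^2.

∂_1: C_1 → C_0 is given by ∂[p,q] = [q] − [p]. For instance
  ∂[0,4] = [4] − [0].
The resulting 8×12 matrix has rank 7, and its Smith normal form has invariant factors (1,1,1,1,1,1,1).

∂_2: C_2 → C_1 maps a triangle to the signed sum of its edges. For instance
  ∂[1,3,5] = [3,5] − [1,5] + [1,3],
  ∂[1,5,6] = [5,6] − [1,6] + [1,5].
The 12×2 boundary matrix has rank 2 and Smith normal form diag(1,1).

Computing H_k = (kernel of ∂_k) / (image of ∂_{k+1}):

  H_1: rank ker ∂_1 − rank ∂_2 = (12 − 7) − 2 = 3, and the invariant factors of ∂_2 are all 1, so H_1 ≅ Z^3.

H_1 = Z^3.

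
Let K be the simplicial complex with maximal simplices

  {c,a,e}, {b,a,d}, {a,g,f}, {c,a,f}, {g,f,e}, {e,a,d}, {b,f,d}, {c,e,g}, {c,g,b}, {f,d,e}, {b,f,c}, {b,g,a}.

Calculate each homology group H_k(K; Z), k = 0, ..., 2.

H_0 ≅ Z,  H_1 ≅ Z_2,  H_2 = 0.

Fix the vertex order a < b < c < d < e < f < g and write every simplex with vertices in increasing order. Then dim K = 2 and the simplices of K are:

  0-simplices (7): a, b, c, d, e, f, g
  1-simplices (18): ab, ac, ad, ae, af, ag, bc, bd, bf, bg, ce, cf, cg, de, df, ef, eg, fg
  2-simplices (12): abd, abg, ace, acf, ade, afg, bcf, bcg, bdf, ceg, def, efg

Hence C_0 ≅ Z^7, C_1 ≅ Z^18, C_2 ≅ Z^12.

Boundary ∂_1: C_1 → C_0 sends each edge [p,q] (with p < q) to q − p. For instance
  ∂ac = c − a.
The resulting 7×18 matrix has rank 6, and its Smith normal form has invariant factors (1,1,1,1,1,1).

The boundary map ∂_2: C_2 → C_1 sends each 2-simplex [p,q,r] to [q,r] − [p,r] + [p,q]. For instance
  ∂afg = fg − ag + af,
  ∂bcf = cf − bf + bc.
The 18×12 boundary matrix has rank 12 and Smith normal form diag(1,1,1,1,1,1,1,1,1,1,1,2).

Reading off H_k = ker ∂_k / im ∂_{k+1}:

  H_0: rank C_0 − rank ∂_1 = 7 − 6 = 1, and the invariant factors of ∂_1 are all 1, so H_0 = Z.
  H_1: rank ker ∂_1 − rank ∂_2 = (18 − 6) − 12 = 0, and ∂_2 has invariant factor 2 > 1, so H_1 = Z_2.
  H_2: rank ker ∂_2 − rank ∂_3 = (12 − 12) − 0 = 0, and there is no ∂_3, so H_2 = 0.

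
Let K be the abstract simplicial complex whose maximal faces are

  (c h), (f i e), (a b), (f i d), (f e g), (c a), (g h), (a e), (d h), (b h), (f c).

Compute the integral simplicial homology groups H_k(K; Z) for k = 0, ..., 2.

Take the total order a < b < c < d < e < f < g < h < i on the vertex set. Then K (dimension 2) consists of the simplices:

  0-simplices (9): a, b, c, d, e, f, g, h, i
  1-simplices (15): ab, ac, ae, bh, cf, ch, df, dh, di, ef, eg, ei, fg, fi, gh
  2-simplices (3): dfi, efg, efi

giving chain groups C_0 ≅ Z^9, C_1 ≅ Z^15, C_2 ≅ Z^3.

Boundary ∂_1: C_1 → C_0 is given by ∂[p,q] = [q] − [p].
As a 9×15 matrix over Z this has rank 8, with invariant factors (1,1,1,1,1,1,1,1).

Boundary ∂_2: C_2 → C_1 sends each 2-simplex [p,q,r] to [q,r] − [p,r] + [p,q]. For instance
  ∂dfi = fi − di + df,
  ∂efg = fg − eg + ef.
This gives a 15×3 integer matrix of rank 3; reducing to Smith normal form yields diagonal entries (1,1,1).

Computing H_k = (kernel of ∂_k) / (image of ∂_{k+1}):

  H_0: rank C_0 − rank ∂_1 = 9 − 8 = 1, and the invariant factors of ∂_1 are all 1, so H_0 = Z.
  H_1: rank ker ∂_1 − rank ∂_2 = (15 − 8) − 3 = 4, and the invariant factors of ∂_2 are all 1, so H_1 = Z^4.
  H_2: rank ker ∂_2 − rank ∂_3 = (3 − 3) − 0 = 0, and there is no ∂_3, so H_2 = 0.

H_0 ≅ Z,  H_1 ≅ Z^4,  H_2 = 0.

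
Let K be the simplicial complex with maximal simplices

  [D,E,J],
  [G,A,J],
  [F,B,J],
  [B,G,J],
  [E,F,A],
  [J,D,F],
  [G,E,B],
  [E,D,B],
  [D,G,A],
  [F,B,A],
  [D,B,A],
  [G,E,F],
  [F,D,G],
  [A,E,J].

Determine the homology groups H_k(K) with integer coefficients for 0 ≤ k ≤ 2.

H_0 = Z,  H_1 = Z^2,  H_2 = Z.

Order the vertices as A < B < D < E < F < G < J. Listing each simplex with vertices in this order, K has dimension 2 with simplices:

  0-simplices (7): A, B, D, E, F, G, J
  1-simplices (21): AB, AD, AE, AF, AG, AJ, BD, BE, BF, BG, BJ, DE, DF, DG, DJ, EF, EG, EJ, FG, FJ, GJ
  2-simplices (14): ABD, ABF, ADG, AEF, AEJ, AGJ, BDE, BEG, BFJ, BGJ, DEJ, DFG, DFJ, EFG

so the chain groups are C_0 ≅ Z^7, C_1 ≅ Z^21, C_2 ≅ Z^14.

∂_1: C_1 → C_0 sends each edge [p,q] (with p < q) to q − p.
The 7×21 boundary matrix has rank 6 and Smith normal form diag(1,1,1,1,1,1).

The boundary map ∂_2: C_2 → C_1 maps a triangle to the signed sum of its edges. For instance
  ∂AEJ = EJ − AJ + AE,
  ∂ABF = BF − AF + AB.
The resulting 21×14 matrix has rank 13, and its Smith normal form has invariant factors (1,1,1,1,1,1,1,1,1,1,1,1,1).

Computing H_k = (kernel of ∂_k) / (image of ∂_{k+1}):

  H_0: rank C_0 − rank ∂_1 = 7 − 6 = 1, and the invariant factors of ∂_1 are all 1, so H_0 ≅ Z.
  H_1: rank ker ∂_1 − rank ∂_2 = (21 − 6) − 13 = 2, and the invariant factors of ∂_2 are all 1, so H_1 ≅ Z^2.
  H_2: rank ker ∂_2 − rank ∂_3 = (14 − 13) − 0 = 1, and there is no ∂_3, so H_2 ≅ Z.

As a check, the Euler characteristic is 7 − 21 + 14 = 0, which agrees with 1 − 2 + 1 = 0.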